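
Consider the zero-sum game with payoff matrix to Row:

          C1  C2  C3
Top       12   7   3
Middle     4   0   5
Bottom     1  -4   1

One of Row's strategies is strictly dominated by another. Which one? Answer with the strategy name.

Bottom

Top gives a strictly higher payoff than Bottom against every column: 12 > 1, 7 > -4, 3 > 1.
So Bottom is strictly dominated and Row never plays it.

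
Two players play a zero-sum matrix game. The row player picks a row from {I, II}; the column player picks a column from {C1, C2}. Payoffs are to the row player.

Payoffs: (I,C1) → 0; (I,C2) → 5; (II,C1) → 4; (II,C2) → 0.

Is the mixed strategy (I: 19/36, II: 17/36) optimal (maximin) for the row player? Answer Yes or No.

Against C1 this mix gives (19/36)·0 + (17/36)·4 = 17/9.
Against C2 this mix gives (19/36)·5 + (17/36)·0 = 95/36.
The column player will play C1, holding the row player to 17/9. Shifting weight toward the row that does better against C1 would raise this floor (the equalizing mix achieves 20/9 against both C1 and C2), so the proposed strategy is not optimal.

No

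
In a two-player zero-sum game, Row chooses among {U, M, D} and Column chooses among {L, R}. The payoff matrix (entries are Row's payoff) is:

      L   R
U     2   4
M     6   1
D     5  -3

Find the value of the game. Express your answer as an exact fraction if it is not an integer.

22/7

Row minima: U → 2, M → 1, D → -3; maximin = 2.
Column maxima: L → 6, R → 4; minimax = 4.
2 ≠ 4, so there is no saddle point; optimal play is mixed.
D is strictly dominated by M, so Row never plays it.
On the remaining 2×2 (U, M vs L, R):
Let Row play U with probability p. Expected payoff against L: 2p + 6(1−p) = −4p + 6; against R: 4p + 1(1−p) = 3p + 1.
Setting these equal: −4p + 6 = 3p + 1 ⇒ −7p = -5 ⇒ p = 5/7, and the value is (-4)·(5/7) + 6 = 22/7.
For Column: with q = P(L), equating U's and M's payoffs gives −2q + 4 = 5q + 1 ⇒ q = 3/7.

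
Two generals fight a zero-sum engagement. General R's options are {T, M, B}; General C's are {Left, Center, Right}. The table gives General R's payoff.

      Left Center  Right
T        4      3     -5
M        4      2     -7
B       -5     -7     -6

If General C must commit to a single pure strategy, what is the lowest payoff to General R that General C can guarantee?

Column maxima: Left → 4, Center → 3, Right → -5.
The smallest of these is -5.

-5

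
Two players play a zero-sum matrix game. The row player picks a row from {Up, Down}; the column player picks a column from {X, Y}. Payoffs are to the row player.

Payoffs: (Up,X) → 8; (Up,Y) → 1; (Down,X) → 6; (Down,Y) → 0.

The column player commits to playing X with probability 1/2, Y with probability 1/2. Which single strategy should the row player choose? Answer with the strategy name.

Up

Expected payoff of Up: (1/2)·8 + (1/2)·1 = 9/2.
Expected payoff of Down: (1/2)·6 + (1/2)·0 = 3.
The largest is 9/2, so the row player's best response is Up.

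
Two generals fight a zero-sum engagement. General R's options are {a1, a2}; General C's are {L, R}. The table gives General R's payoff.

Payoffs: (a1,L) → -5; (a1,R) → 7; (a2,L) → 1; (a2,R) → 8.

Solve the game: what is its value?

1

Row minima: a1 → -5, a2 → 1; maximin = 1.
Column maxima: L → 1, R → 8; minimax = 1.
Since maximin = minimax = 1, there is a saddle point and the value is 1.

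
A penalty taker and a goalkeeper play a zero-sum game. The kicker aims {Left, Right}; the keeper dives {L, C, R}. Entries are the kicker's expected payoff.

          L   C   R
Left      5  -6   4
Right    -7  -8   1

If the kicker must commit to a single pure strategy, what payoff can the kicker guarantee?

-6

Row minima: Left → -6, Right → -8.
The best of these is -6.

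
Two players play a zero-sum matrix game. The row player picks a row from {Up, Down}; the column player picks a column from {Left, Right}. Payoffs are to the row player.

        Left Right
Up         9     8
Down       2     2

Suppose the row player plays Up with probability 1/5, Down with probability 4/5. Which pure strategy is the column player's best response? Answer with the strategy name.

Right

If the column player plays Left, the row player's expected payoff is (1/5)·9 + (4/5)·2 = 17/5.
If the column player plays Right, the row player's expected payoff is (1/5)·8 + (4/5)·2 = 16/5.
The column player minimizes the row player's payoff; the smallest is 16/5, so the best response is Right.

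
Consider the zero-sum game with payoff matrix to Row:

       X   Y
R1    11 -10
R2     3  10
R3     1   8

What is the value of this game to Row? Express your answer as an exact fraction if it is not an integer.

5

Row minima: R1 → -10, R2 → 3, R3 → 1; maximin = 3.
Column maxima: X → 11, Y → 10; minimax = 10.
3 ≠ 10, so there is no saddle point; optimal play is mixed.
R3 is strictly dominated by R2, so Row never plays it.
On the remaining 2×2 (R1, R2 vs X, Y):
Let Row play R1 with probability p. Expected payoff against X: 11p + 3(1−p) = 8p + 3; against Y: (-10)p + 10(1−p) = −20p + 10.
Setting these equal: 8p + 3 = −20p + 10 ⇒ 28p = 7 ⇒ p = 1/4, and the value is (8)·(1/4) + 3 = 5.
For Column: with q = P(X), equating R1's and R2's payoffs gives 21q − 10 = −7q + 10 ⇒ q = 5/7.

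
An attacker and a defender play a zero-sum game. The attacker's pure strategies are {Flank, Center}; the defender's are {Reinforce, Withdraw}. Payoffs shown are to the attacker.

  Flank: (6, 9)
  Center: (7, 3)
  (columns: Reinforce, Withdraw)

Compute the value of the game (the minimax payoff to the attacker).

45/7

Row minima: Flank → 6, Center → 3; maximin = 6.
Column maxima: Reinforce → 7, Withdraw → 9; minimax = 7.
6 ≠ 7, so there is no saddle point; optimal play is mixed.
Let the attacker play Flank with probability p. Expected payoff against Reinforce: 6p + 7(1−p) = −p + 7; against Withdraw: 9p + 3(1−p) = 6p + 3.
Setting these equal: −p + 7 = 6p + 3 ⇒ −7p = -4 ⇒ p = 4/7, and the value is (-1)·(4/7) + 7 = 45/7.
For the defender: with q = P(Reinforce), equating Flank's and Center's payoffs gives −3q + 9 = 4q + 3 ⇒ q = 6/7.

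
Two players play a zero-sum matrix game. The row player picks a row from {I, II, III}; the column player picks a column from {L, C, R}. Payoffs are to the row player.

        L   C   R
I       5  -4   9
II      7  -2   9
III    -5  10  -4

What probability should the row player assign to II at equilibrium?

Row minima: I → -4, II → -2, III → -5; maximin = -2.
Column maxima: L → 7, C → 10, R → 9; minimax = 7.
-2 ≠ 7, so there is no saddle point; optimal play is mixed.
R is strictly dominated by L (it gives the row player strictly more in every row), so the column player never plays it.
With R eliminated, I is strictly dominated by II (II gives the row player strictly more in every remaining column), so the row player never plays it.
On the remaining 2×2 (II, III vs L, C):
Let the row player play II with probability p. Expected payoff against L: 7p + (-5)(1−p) = 12p − 5; against C: (-2)p + 10(1−p) = −12p + 10.
Setting these equal: 12p − 5 = −12p + 10 ⇒ 24p = 15 ⇒ p = 5/8, and the value is (12)·(5/8) − 5 = 5/2.
For the column player: with q = P(L), equating II's and III's payoffs gives 9q − 2 = −15q + 10 ⇒ q = 1/2.

5/8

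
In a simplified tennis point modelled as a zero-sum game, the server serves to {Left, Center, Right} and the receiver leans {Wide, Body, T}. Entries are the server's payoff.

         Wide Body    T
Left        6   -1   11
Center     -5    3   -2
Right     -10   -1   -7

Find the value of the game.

13/15

Row minima: Left → -1, Center → -5, Right → -10; maximin = -1.
Column maxima: Wide → 6, Body → 3, T → 11; minimax = 3.
-1 ≠ 3, so there is no saddle point; optimal play is mixed.
Right is strictly dominated by Center, so the server never plays it.
T is strictly dominated by Wide (it gives the server strictly more in every row), so the receiver never plays it.
On the remaining 2×2 (Left, Center vs Wide, Body):
Let the server play Left with probability p. Expected payoff against Wide: 6p + (-5)(1−p) = 11p − 5; against Body: (-1)p + 3(1−p) = −4p + 3.
Setting these equal: 11p − 5 = −4p + 3 ⇒ 15p = 8 ⇒ p = 8/15, and the value is (11)·(8/15) − 5 = 13/15.
For the receiver: with q = P(Wide), equating Left's and Center's payoffs gives 7q − 1 = −8q + 3 ⇒ q = 4/15.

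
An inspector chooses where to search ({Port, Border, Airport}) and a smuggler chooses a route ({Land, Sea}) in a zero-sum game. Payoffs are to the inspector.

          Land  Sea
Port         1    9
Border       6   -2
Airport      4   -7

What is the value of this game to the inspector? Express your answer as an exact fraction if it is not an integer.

7/2

Row minima: Port → 1, Border → -2, Airport → -7; maximin = 1.
Column maxima: Land → 6, Sea → 9; minimax = 6.
1 ≠ 6, so there is no saddle point; optimal play is mixed.
Airport is strictly dominated by Border, so the inspector never plays it.
On the remaining 2×2 (Port, Border vs Land, Sea):
Let the inspector play Port with probability p. Expected payoff against Land: 1p + 6(1−p) = −5p + 6; against Sea: 9p + (-2)(1−p) = 11p − 2.
Setting these equal: −5p + 6 = 11p − 2 ⇒ −16p = -8 ⇒ p = 1/2, and the value is (-5)·(1/2) + 6 = 7/2.
For the smuggler: with q = P(Land), equating Port's and Border's payoffs gives −8q + 9 = 8q − 2 ⇒ q = 11/16.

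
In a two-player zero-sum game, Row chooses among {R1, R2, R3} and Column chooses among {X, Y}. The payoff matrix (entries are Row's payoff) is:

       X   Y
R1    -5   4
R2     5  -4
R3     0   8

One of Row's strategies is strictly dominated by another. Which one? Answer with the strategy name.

R3 gives a strictly higher payoff than R1 against every column: 0 > -5, 8 > 4.
So R1 is strictly dominated and Row never plays it.

R1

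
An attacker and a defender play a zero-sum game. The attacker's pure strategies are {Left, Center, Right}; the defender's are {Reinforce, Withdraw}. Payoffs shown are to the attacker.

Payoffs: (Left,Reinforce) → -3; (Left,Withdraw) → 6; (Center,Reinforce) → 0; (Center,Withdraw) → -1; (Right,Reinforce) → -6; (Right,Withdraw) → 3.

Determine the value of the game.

Row minima: Left → -3, Center → -1, Right → -6; maximin = -1.
Column maxima: Reinforce → 0, Withdraw → 6; minimax = 0.
-1 ≠ 0, so there is no saddle point; optimal play is mixed.
Right is strictly dominated by Left, so the attacker never plays it.
On the remaining 2×2 (Left, Center vs Reinforce, Withdraw):
Let the attacker play Left with probability p. Expected payoff against Reinforce: (-3)p + 0(1−p) = −3p; against Withdraw: 6p + (-1)(1−p) = 7p − 1.
Setting these equal: −3p = 7p − 1 ⇒ −10p = -1 ⇒ p = 1/10, and the value is (-3)·(1/10) = -3/10.
For the defender: with q = P(Reinforce), equating Left's and Center's payoffs gives −9q + 6 = q − 1 ⇒ q = 7/10.

-3/10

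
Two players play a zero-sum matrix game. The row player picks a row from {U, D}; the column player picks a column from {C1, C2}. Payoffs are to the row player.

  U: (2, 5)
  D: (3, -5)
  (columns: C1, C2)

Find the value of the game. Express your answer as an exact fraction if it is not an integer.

Row minima: U → 2, D → -5; maximin = 2.
Column maxima: C1 → 3, C2 → 5; minimax = 3.
2 ≠ 3, so there is no saddle point; optimal play is mixed.
Let the row player play U with probability p. Expected payoff against C1: 2p + 3(1−p) = −p + 3; against C2: 5p + (-5)(1−p) = 10p − 5.
Setting these equal: −p + 3 = 10p − 5 ⇒ −11p = -8 ⇒ p = 8/11, and the value is (-1)·(8/11) + 3 = 25/11.
For the column player: with q = P(C1), equating U's and D's payoffs gives −3q + 5 = 8q − 5 ⇒ q = 10/11.

25/11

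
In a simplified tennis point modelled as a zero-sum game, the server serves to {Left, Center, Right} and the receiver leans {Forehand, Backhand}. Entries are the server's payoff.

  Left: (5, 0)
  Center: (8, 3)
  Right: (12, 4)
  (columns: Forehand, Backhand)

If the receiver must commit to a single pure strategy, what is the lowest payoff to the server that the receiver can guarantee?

Column maxima: Forehand → 12, Backhand → 4.
The smallest of these is 4.

4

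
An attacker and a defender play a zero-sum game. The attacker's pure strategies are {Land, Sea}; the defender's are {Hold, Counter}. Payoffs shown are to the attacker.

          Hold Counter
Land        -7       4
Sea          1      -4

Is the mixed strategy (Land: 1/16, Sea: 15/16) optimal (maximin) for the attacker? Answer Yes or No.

Against Hold this mix gives (1/16)·(-7) + (15/16)·1 = 1/2.
Against Counter this mix gives (1/16)·4 + (15/16)·(-4) = -7/2.
The defender will play Counter, holding the attacker to -7/2. Shifting weight toward the row that does better against Counter would raise this floor (the equalizing mix achieves -3/2 against both Counter and Hold), so the proposed strategy is not optimal.

No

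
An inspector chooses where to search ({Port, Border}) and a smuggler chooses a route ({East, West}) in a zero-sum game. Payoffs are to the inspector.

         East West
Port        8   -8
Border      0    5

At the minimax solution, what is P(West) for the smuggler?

Row minima: Port → -8, Border → 0; maximin = 0.
Column maxima: East → 8, West → 5; minimax = 5.
0 ≠ 5, so there is no saddle point; optimal play is mixed.
Let the inspector play Port with probability p. Expected payoff against East: 8p + 0(1−p) = 8p; against West: (-8)p + 5(1−p) = −13p + 5.
Setting these equal: 8p = −13p + 5 ⇒ 21p = 5 ⇒ p = 5/21, and the value is (8)·(5/21) = 40/21.
For the smuggler: with q = P(East), equating Port's and Border's payoffs gives 16q − 8 = −5q + 5 ⇒ q = 13/21.

8/21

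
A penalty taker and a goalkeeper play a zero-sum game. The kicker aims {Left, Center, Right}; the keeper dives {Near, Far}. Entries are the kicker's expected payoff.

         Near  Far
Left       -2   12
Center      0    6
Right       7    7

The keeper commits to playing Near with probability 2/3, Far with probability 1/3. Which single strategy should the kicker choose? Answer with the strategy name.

Right

Expected payoff of Left: (2/3)·(-2) + (1/3)·12 = 8/3.
Expected payoff of Center: (2/3)·0 + (1/3)·6 = 2.
Expected payoff of Right: (2/3)·7 + (1/3)·7 = 7.
The largest is 7, so the kicker's best response is Right.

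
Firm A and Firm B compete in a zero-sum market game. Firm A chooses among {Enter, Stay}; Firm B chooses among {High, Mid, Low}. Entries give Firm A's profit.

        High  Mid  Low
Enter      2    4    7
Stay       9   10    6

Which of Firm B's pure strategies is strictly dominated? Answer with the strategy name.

High holds Firm A's payoff strictly below Mid in every row: 2 < 4, 9 < 10.
So Mid is strictly dominated for Firm B.

Mid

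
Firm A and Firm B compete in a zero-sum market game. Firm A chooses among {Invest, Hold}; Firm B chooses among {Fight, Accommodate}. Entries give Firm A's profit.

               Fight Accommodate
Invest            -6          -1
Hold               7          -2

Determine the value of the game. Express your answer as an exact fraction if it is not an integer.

Row minima: Invest → -6, Hold → -2; maximin = -2.
Column maxima: Fight → 7, Accommodate → -1; minimax = -1.
-2 ≠ -1, so there is no saddle point; optimal play is mixed.
Let Firm A play Invest with probability p. Expected payoff against Fight: (-6)p + 7(1−p) = −13p + 7; against Accommodate: (-1)p + (-2)(1−p) = p − 2.
Setting these equal: −13p + 7 = p − 2 ⇒ −14p = -9 ⇒ p = 9/14, and the value is (-13)·(9/14) + 7 = -19/14.
For Firm B: with q = P(Fight), equating Invest's and Hold's payoffs gives −5q − 1 = 9q − 2 ⇒ q = 1/14.

-19/14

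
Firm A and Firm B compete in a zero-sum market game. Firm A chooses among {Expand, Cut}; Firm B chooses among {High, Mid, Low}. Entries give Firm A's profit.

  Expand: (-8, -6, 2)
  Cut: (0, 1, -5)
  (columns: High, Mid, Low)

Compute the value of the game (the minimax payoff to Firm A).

Row minima: Expand → -8, Cut → -5; maximin = -5.
Column maxima: High → 0, Mid → 1, Low → 2; minimax = 0.
-5 ≠ 0, so there is no saddle point; optimal play is mixed.
Mid is strictly dominated by High (it gives Firm A strictly more in every row), so Firm B never plays it.
On the remaining 2×2 (Expand, Cut vs High, Low):
Let Firm A play Expand with probability p. Expected payoff against High: (-8)p + 0(1−p) = −8p; against Low: 2p + (-5)(1−p) = 7p − 5.
Setting these equal: −8p = 7p − 5 ⇒ −15p = -5 ⇒ p = 1/3, and the value is (-8)·(1/3) = -8/3.
For Firm B: with q = P(High), equating Expand's and Cut's payoffs gives −10q + 2 = 5q − 5 ⇒ q = 7/15.

-8/3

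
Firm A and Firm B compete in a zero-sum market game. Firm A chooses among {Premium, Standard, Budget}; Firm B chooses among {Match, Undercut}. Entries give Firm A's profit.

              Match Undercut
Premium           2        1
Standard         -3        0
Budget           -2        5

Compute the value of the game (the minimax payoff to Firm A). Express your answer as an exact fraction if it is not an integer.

Row minima: Premium → 1, Standard → -3, Budget → -2; maximin = 1.
Column maxima: Match → 2, Undercut → 5; minimax = 2.
1 ≠ 2, so there is no saddle point; optimal play is mixed.
Standard is strictly dominated by Premium, so Firm A never plays it.
On the remaining 2×2 (Premium, Budget vs Match, Undercut):
Let Firm A play Premium with probability p. Expected payoff against Match: 2p + (-2)(1−p) = 4p − 2; against Undercut: 1p + 5(1−p) = −4p + 5.
Setting these equal: 4p − 2 = −4p + 5 ⇒ 8p = 7 ⇒ p = 7/8, and the value is (4)·(7/8) − 2 = 3/2.
For Firm B: with q = P(Match), equating Premium's and Budget's payoffs gives q + 1 = −7q + 5 ⇒ q = 1/2.

3/2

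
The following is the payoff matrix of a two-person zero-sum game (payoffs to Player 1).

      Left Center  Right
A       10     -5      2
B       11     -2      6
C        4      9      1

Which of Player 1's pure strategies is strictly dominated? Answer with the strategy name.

A

B gives a strictly higher payoff than A against every column: 11 > 10, -2 > -5, 6 > 2.
So A is strictly dominated and Player 1 never plays it.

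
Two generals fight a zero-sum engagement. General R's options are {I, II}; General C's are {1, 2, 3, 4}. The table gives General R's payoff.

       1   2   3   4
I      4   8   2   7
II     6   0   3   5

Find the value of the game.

8/3

Row minima: I → 2, II → 0; maximin = 2.
Column maxima: 1 → 6, 2 → 8, 3 → 3, 4 → 7; minimax = 3.
2 ≠ 3, so there is no saddle point; optimal play is mixed.
1 is strictly dominated by 3 (it gives General R strictly more in every row), so General C never plays it.
4 is strictly dominated by 3 (it gives General R strictly more in every row), so General C never plays it.
On the remaining 2×2 (I, II vs 2, 3):
Let General R play I with probability p. Expected payoff against 2: 8p + 0(1−p) = 8p; against 3: 2p + 3(1−p) = −p + 3.
Setting these equal: 8p = −p + 3 ⇒ 9p = 3 ⇒ p = 1/3, and the value is (8)·(1/3) = 8/3.
For General C: with q = P(2), equating I's and II's payoffs gives 6q + 2 = −3q + 3 ⇒ q = 1/9.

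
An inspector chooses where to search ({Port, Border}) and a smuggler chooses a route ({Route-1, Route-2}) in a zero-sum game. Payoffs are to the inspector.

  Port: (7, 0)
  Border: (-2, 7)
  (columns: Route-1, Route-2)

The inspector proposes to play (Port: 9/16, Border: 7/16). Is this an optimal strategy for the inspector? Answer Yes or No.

Against Route-1 this mix gives (9/16)·7 + (7/16)·(-2) = 49/16.
Against Route-2 this mix gives (9/16)·0 + (7/16)·7 = 49/16.
All of the smuggler's active replies (Route-1, Route-2) yield 49/16, and no column does worse for the inspector. The mix makes the smuggler indifferent and guarantees 49/16, so it is optimal.

Yes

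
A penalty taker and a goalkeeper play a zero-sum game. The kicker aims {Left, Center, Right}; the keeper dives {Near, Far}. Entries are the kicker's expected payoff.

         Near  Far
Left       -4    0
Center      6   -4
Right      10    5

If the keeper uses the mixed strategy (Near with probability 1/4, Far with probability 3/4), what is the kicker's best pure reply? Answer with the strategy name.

Expected payoff of Left: (1/4)·(-4) + (3/4)·0 = -1.
Expected payoff of Center: (1/4)·6 + (3/4)·(-4) = -3/2.
Expected payoff of Right: (1/4)·10 + (3/4)·5 = 25/4.
The largest is 25/4, so the kicker's best response is Right.

Right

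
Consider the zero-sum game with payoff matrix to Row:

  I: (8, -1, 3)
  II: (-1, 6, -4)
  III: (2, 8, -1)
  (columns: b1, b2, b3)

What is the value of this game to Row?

Row minima: I → -1, II → -4, III → -1; maximin = -1.
Column maxima: b1 → 8, b2 → 8, b3 → 3; minimax = 3.
-1 ≠ 3, so there is no saddle point; optimal play is mixed.
II is strictly dominated by III, so Row never plays it.
b1 is strictly dominated by b3 (it gives Row strictly more in every row), so Column never plays it.
On the remaining 2×2 (I, III vs b2, b3):
Let Row play I with probability p. Expected payoff against b2: (-1)p + 8(1−p) = −9p + 8; against b3: 3p + (-1)(1−p) = 4p − 1.
Setting these equal: −9p + 8 = 4p − 1 ⇒ −13p = -9 ⇒ p = 9/13, and the value is (-9)·(9/13) + 8 = 23/13.
For Column: with q = P(b2), equating I's and III's payoffs gives −4q + 3 = 9q − 1 ⇒ q = 4/13.

23/13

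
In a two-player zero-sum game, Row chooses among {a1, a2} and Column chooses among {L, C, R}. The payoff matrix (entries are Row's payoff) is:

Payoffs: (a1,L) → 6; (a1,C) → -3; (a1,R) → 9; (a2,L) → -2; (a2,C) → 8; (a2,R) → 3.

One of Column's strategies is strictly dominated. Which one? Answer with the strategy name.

R

L holds Row's payoff strictly below R in every row: 6 < 9, -2 < 3.
So R is strictly dominated for Column.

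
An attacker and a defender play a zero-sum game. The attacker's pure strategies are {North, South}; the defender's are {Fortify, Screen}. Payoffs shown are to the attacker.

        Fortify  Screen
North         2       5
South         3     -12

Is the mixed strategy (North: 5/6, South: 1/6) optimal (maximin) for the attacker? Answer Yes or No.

Yes

Against Fortify this mix gives (5/6)·2 + (1/6)·3 = 13/6.
Against Screen this mix gives (5/6)·5 + (1/6)·(-12) = 13/6.
All of the defender's active replies (Fortify, Screen) yield 13/6, and no column does worse for the attacker. The mix makes the defender indifferent and guarantees 13/6, so it is optimal.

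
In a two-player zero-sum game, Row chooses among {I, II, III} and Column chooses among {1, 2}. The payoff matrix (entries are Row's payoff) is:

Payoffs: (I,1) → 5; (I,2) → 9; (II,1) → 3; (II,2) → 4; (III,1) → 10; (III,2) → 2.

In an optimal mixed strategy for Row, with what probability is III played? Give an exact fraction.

1/3

Row minima: I → 5, II → 3, III → 2; maximin = 5.
Column maxima: 1 → 10, 2 → 9; minimax = 9.
5 ≠ 9, so there is no saddle point; optimal play is mixed.
II is strictly dominated by I, so Row never plays it.
On the remaining 2×2 (I, III vs 1, 2):
Let Row play I with probability p. Expected payoff against 1: 5p + 10(1−p) = −5p + 10; against 2: 9p + 2(1−p) = 7p + 2.
Setting these equal: −5p + 10 = 7p + 2 ⇒ −12p = -8 ⇒ p = 2/3, and the value is (-5)·(2/3) + 10 = 20/3.
For Column: with q = P(1), equating I's and III's payoffs gives −4q + 9 = 8q + 2 ⇒ q = 7/12.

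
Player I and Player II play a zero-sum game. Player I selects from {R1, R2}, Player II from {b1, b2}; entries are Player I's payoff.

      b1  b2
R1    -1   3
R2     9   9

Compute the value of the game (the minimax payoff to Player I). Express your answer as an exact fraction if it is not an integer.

Row minima: R1 → -1, R2 → 9; maximin = 9.
Column maxima: b1 → 9, b2 → 9; minimax = 9.
Since maximin = minimax = 9, there is a saddle point and the value is 9.

9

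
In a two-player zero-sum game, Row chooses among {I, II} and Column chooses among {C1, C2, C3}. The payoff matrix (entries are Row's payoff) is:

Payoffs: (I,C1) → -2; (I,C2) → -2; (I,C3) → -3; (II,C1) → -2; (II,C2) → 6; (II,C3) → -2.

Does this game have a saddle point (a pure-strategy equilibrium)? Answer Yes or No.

Yes

Row minima: I → -3, II → -2; maximin = -2.
Column maxima: C1 → -2, C2 → 6, C3 → -2; minimax = -2.
maximin = minimax = -2, so a saddle point exists.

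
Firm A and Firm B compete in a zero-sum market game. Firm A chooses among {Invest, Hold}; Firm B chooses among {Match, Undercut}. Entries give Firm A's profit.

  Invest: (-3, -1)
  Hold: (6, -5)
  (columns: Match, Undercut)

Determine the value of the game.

-21/13

Row minima: Invest → -3, Hold → -5; maximin = -3.
Column maxima: Match → 6, Undercut → -1; minimax = -1.
-3 ≠ -1, so there is no saddle point; optimal play is mixed.
Let Firm A play Invest with probability p. Expected payoff against Match: (-3)p + 6(1−p) = −9p + 6; against Undercut: (-1)p + (-5)(1−p) = 4p − 5.
Setting these equal: −9p + 6 = 4p − 5 ⇒ −13p = -11 ⇒ p = 11/13, and the value is (-9)·(11/13) + 6 = -21/13.
For Firm B: with q = P(Match), equating Invest's and Hold's payoffs gives −2q − 1 = 11q − 5 ⇒ q = 4/13.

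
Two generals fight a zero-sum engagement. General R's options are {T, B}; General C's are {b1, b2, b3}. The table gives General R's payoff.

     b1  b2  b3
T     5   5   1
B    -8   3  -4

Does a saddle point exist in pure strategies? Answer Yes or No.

Yes

Row minima: T → 1, B → -8; maximin = 1.
Column maxima: b1 → 5, b2 → 5, b3 → 1; minimax = 1.
maximin = minimax = 1, so a saddle point exists.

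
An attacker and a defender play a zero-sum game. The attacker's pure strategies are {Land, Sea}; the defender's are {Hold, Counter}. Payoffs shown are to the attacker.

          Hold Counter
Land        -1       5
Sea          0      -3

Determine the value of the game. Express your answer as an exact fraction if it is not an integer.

Row minima: Land → -1, Sea → -3; maximin = -1.
Column maxima: Hold → 0, Counter → 5; minimax = 0.
-1 ≠ 0, so there is no saddle point; optimal play is mixed.
Let the attacker play Land with probability p. Expected payoff against Hold: (-1)p + 0(1−p) = −p; against Counter: 5p + (-3)(1−p) = 8p − 3.
Setting these equal: −p = 8p − 3 ⇒ −9p = -3 ⇒ p = 1/3, and the value is (-1)·(1/3) = -1/3.
For the defender: with q = P(Hold), equating Land's and Sea's payoffs gives −6q + 5 = 3q − 3 ⇒ q = 8/9.

-1/3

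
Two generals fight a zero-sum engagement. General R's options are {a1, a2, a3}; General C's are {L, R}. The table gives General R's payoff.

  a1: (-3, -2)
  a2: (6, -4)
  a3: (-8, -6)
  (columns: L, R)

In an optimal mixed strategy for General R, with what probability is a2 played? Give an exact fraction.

Row minima: a1 → -3, a2 → -4, a3 → -8; maximin = -3.
Column maxima: L → 6, R → -2; minimax = -2.
-3 ≠ -2, so there is no saddle point; optimal play is mixed.
a3 is strictly dominated by a1, so General R never plays it.
On the remaining 2×2 (a1, a2 vs L, R):
Let General R play a1 with probability p. Expected payoff against L: (-3)p + 6(1−p) = −9p + 6; against R: (-2)p + (-4)(1−p) = 2p − 4.
Setting these equal: −9p + 6 = 2p − 4 ⇒ −11p = -10 ⇒ p = 10/11, and the value is (-9)·(10/11) + 6 = -24/11.
For General C: with q = P(L), equating a1's and a2's payoffs gives −q − 2 = 10q − 4 ⇒ q = 2/11.

1/11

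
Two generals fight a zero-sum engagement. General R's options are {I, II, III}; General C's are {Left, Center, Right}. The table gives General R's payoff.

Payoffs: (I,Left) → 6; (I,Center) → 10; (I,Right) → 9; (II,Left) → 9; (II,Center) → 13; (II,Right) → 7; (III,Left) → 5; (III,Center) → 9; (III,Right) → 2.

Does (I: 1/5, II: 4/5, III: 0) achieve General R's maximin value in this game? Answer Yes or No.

Against Left this mix gives (1/5)·6 + (4/5)·9 = 42/5.
Against Center this mix gives (1/5)·10 + (4/5)·13 = 62/5.
Against Right this mix gives (1/5)·9 + (4/5)·7 = 37/5.
General C will play Right, holding General R to 37/5. Shifting weight toward the row that does better against Right would raise this floor (the equalizing mix achieves 39/5 against both Right and Left), so the proposed strategy is not optimal.

No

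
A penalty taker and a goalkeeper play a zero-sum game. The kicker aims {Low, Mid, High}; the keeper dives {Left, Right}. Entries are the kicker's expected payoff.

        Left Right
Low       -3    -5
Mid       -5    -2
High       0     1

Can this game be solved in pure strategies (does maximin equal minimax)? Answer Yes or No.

Row minima: Low → -5, Mid → -5, High → 0; maximin = 0.
Column maxima: Left → 0, Right → 1; minimax = 0.
maximin = minimax = 0, so a saddle point exists.

Yes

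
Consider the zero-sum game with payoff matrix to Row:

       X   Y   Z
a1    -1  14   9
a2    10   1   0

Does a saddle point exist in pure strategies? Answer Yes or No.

Row minima: a1 → -1, a2 → 0; maximin = 0.
Column maxima: X → 10, Y → 14, Z → 9; minimax = 9.
0 ≠ 9, so no pure-strategy equilibrium exists.

No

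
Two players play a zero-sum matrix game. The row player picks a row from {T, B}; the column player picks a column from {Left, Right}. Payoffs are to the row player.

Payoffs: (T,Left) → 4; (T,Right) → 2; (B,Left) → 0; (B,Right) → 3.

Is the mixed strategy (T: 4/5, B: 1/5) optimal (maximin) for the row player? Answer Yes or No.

Against Left this mix gives (4/5)·4 + (1/5)·0 = 16/5.
Against Right this mix gives (4/5)·2 + (1/5)·3 = 11/5.
The column player will play Right, holding the row player to 11/5. Shifting weight toward the row that does better against Right would raise this floor (the equalizing mix achieves 12/5 against both Right and Left), so the proposed strategy is not optimal.

No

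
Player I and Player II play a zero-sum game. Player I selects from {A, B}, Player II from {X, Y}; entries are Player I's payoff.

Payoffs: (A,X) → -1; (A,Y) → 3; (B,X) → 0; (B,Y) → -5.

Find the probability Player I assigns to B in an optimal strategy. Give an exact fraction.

4/9

Row minima: A → -1, B → -5; maximin = -1.
Column maxima: X → 0, Y → 3; minimax = 0.
-1 ≠ 0, so there is no saddle point; optimal play is mixed.
Let Player I play A with probability p. Expected payoff against X: (-1)p + 0(1−p) = −p; against Y: 3p + (-5)(1−p) = 8p − 5.
Setting these equal: −p = 8p − 5 ⇒ −9p = -5 ⇒ p = 5/9, and the value is (-1)·(5/9) = -5/9.
For Player II: with q = P(X), equating A's and B's payoffs gives −4q + 3 = 5q − 5 ⇒ q = 8/9.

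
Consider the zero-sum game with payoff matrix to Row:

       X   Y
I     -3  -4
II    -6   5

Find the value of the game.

Row minima: I → -4, II → -6; maximin = -4.
Column maxima: X → -3, Y → 5; minimax = -3.
-4 ≠ -3, so there is no saddle point; optimal play is mixed.
Let Row play I with probability p. Expected payoff against X: (-3)p + (-6)(1−p) = 3p − 6; against Y: (-4)p + 5(1−p) = −9p + 5.
Setting these equal: 3p − 6 = −9p + 5 ⇒ 12p = 11 ⇒ p = 11/12, and the value is (3)·(11/12) − 6 = -13/4.
For Column: with q = P(X), equating I's and II's payoffs gives q − 4 = −11q + 5 ⇒ q = 3/4.

-13/4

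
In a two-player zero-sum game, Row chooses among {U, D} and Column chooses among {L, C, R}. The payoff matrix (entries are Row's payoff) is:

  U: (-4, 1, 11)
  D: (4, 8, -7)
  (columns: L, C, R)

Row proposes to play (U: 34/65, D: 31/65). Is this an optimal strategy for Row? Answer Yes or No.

Against L this mix gives (34/65)·(-4) + (31/65)·4 = -12/65.
Against C this mix gives (34/65)·1 + (31/65)·8 = 282/65.
Against R this mix gives (34/65)·11 + (31/65)·(-7) = 157/65.
Column will play L, holding Row to -12/65. Shifting weight toward the row that does better against L would raise this floor (the equalizing mix achieves 8/13 against both L and R), so the proposed strategy is not optimal.

No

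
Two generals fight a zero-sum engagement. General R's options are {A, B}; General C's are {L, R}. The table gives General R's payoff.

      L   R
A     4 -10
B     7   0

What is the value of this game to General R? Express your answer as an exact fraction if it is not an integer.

Row minima: A → -10, B → 0; maximin = 0.
Column maxima: L → 7, R → 0; minimax = 0.
Since maximin = minimax = 0, there is a saddle point and the value is 0.

0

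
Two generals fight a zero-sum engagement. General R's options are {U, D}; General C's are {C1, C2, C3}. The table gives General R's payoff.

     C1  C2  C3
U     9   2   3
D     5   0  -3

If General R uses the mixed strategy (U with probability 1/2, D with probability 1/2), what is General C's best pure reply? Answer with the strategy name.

If General C plays C1, General R's expected payoff is (1/2)·9 + (1/2)·5 = 7.
If General C plays C2, General R's expected payoff is (1/2)·2 + (1/2)·0 = 1.
If General C plays C3, General R's expected payoff is (1/2)·3 + (1/2)·(-3) = 0.
General C minimizes General R's payoff; the smallest is 0, so the best response is C3.

C3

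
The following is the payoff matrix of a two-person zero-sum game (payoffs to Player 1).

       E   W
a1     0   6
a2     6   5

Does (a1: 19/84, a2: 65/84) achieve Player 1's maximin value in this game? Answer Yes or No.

No

Against E this mix gives (19/84)·0 + (65/84)·6 = 65/14.
Against W this mix gives (19/84)·6 + (65/84)·5 = 439/84.
Player 2 will play E, holding Player 1 to 65/14. Shifting weight toward the row that does better against E would raise this floor (the equalizing mix achieves 36/7 against both E and W), so the proposed strategy is not optimal.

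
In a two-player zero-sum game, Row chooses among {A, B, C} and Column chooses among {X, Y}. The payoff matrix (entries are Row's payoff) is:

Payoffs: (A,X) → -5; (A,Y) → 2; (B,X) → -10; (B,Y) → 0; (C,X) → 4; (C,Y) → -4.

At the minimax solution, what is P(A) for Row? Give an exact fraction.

Row minima: A → -5, B → -10, C → -4; maximin = -4.
Column maxima: X → 4, Y → 2; minimax = 2.
-4 ≠ 2, so there is no saddle point; optimal play is mixed.
B is strictly dominated by A, so Row never plays it.
On the remaining 2×2 (A, C vs X, Y):
Let Row play A with probability p. Expected payoff against X: (-5)p + 4(1−p) = −9p + 4; against Y: 2p + (-4)(1−p) = 6p − 4.
Setting these equal: −9p + 4 = 6p − 4 ⇒ −15p = -8 ⇒ p = 8/15, and the value is (-9)·(8/15) + 4 = -4/5.
For Column: with q = P(X), equating A's and C's payoffs gives −7q + 2 = 8q − 4 ⇒ q = 2/5.

8/15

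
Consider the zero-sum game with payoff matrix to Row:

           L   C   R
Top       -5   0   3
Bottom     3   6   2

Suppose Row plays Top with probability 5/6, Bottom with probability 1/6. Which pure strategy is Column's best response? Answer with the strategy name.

L

If Column plays L, Row's expected payoff is (5/6)·(-5) + (1/6)·3 = -11/3.
If Column plays C, Row's expected payoff is (5/6)·0 + (1/6)·6 = 1.
If Column plays R, Row's expected payoff is (5/6)·3 + (1/6)·2 = 17/6.
Column minimizes Row's payoff; the smallest is -11/3, so the best response is L.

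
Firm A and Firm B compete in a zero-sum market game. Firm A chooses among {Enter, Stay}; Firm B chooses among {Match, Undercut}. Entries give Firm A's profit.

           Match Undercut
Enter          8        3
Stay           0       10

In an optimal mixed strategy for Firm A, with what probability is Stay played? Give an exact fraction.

1/3

Row minima: Enter → 3, Stay → 0; maximin = 3.
Column maxima: Match → 8, Undercut → 10; minimax = 8.
3 ≠ 8, so there is no saddle point; optimal play is mixed.
Let Firm A play Enter with probability p. Expected payoff against Match: 8p + 0(1−p) = 8p; against Undercut: 3p + 10(1−p) = −7p + 10.
Setting these equal: 8p = −7p + 10 ⇒ 15p = 10 ⇒ p = 2/3, and the value is (8)·(2/3) = 16/3.
For Firm B: with q = P(Match), equating Enter's and Stay's payoffs gives 5q + 3 = −10q + 10 ⇒ q = 7/15.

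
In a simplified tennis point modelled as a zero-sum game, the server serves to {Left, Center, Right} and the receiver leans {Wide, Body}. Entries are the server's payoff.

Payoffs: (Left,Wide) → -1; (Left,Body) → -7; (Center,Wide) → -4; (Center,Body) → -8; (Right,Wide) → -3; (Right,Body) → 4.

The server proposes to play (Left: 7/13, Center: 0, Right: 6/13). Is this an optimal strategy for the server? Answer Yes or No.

Yes

Against Wide this mix gives (7/13)·(-1) + (6/13)·(-3) = -25/13.
Against Body this mix gives (7/13)·(-7) + (6/13)·4 = -25/13.
All of the receiver's active replies (Wide, Body) yield -25/13, and no column does worse for the server. The mix makes the receiver indifferent and guarantees -25/13, so it is optimal.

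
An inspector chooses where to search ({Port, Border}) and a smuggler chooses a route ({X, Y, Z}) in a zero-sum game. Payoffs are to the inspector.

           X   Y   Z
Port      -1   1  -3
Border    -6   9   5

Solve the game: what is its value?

Row minima: Port → -3, Border → -6; maximin = -3.
Column maxima: X → -1, Y → 9, Z → 5; minimax = -1.
-3 ≠ -1, so there is no saddle point; optimal play is mixed.
Y is strictly dominated by X (it gives the inspector strictly more in every row), so the smuggler never plays it.
On the remaining 2×2 (Port, Border vs X, Z):
Let the inspector play Port with probability p. Expected payoff against X: (-1)p + (-6)(1−p) = 5p − 6; against Z: (-3)p + 5(1−p) = −8p + 5.
Setting these equal: 5p − 6 = −8p + 5 ⇒ 13p = 11 ⇒ p = 11/13, and the value is (5)·(11/13) − 6 = -23/13.
For the smuggler: with q = P(X), equating Port's and Border's payoffs gives 2q − 3 = −11q + 5 ⇒ q = 8/13.

-23/13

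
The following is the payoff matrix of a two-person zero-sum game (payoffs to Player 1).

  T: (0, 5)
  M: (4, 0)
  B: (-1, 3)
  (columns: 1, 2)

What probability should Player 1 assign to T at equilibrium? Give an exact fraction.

Row minima: T → 0, M → 0, B → -1; maximin = 0.
Column maxima: 1 → 4, 2 → 5; minimax = 4.
0 ≠ 4, so there is no saddle point; optimal play is mixed.
B is strictly dominated by T, so Player 1 never plays it.
On the remaining 2×2 (T, M vs 1, 2):
Let Player 1 play T with probability p. Expected payoff against 1: 0p + 4(1−p) = −4p + 4; against 2: 5p + 0(1−p) = 5p.
Setting these equal: −4p + 4 = 5p ⇒ −9p = -4 ⇒ p = 4/9, and the value is (-4)·(4/9) + 4 = 20/9.
For Player 2: with q = P(1), equating T's and M's payoffs gives −5q + 5 = 4q ⇒ q = 5/9.

4/9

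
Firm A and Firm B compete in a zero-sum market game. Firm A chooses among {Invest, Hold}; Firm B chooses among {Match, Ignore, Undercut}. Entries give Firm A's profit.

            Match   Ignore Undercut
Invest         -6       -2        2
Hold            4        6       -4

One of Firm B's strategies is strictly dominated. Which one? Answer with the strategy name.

Match holds Firm A's payoff strictly below Ignore in every row: -6 < -2, 4 < 6.
So Ignore is strictly dominated for Firm B.

Ignore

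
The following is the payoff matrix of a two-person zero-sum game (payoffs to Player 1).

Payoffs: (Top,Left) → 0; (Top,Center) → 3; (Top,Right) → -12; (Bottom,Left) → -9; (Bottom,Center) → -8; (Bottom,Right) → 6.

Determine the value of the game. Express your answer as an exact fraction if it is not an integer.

-4

Row minima: Top → -12, Bottom → -9; maximin = -9.
Column maxima: Left → 0, Center → 3, Right → 6; minimax = 0.
-9 ≠ 0, so there is no saddle point; optimal play is mixed.
Center is strictly dominated by Left (it gives Player 1 strictly more in every row), so Player 2 never plays it.
On the remaining 2×2 (Top, Bottom vs Left, Right):
Let Player 1 play Top with probability p. Expected payoff against Left: 0p + (-9)(1−p) = 9p − 9; against Right: (-12)p + 6(1−p) = −18p + 6.
Setting these equal: 9p − 9 = −18p + 6 ⇒ 27p = 15 ⇒ p = 5/9, and the value is (9)·(5/9) − 9 = -4.
For Player 2: with q = P(Left), equating Top's and Bottom's payoffs gives 12q − 12 = −15q + 6 ⇒ q = 2/3.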